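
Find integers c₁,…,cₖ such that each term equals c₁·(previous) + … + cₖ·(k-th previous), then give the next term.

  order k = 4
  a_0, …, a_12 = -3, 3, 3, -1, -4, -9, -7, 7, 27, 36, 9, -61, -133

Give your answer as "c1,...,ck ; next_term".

1,-1,-1,-1 ; -117

  a_4 = 1·-1 + -1·3 + -1·3 + -1·-3 = -4
  a_5 = 1·-4 + -1·-1 + -1·3 + -1·3 = -9
  a_6 = 1·-9 + -1·-4 + -1·-1 + -1·3 = -7
  a_7 = 1·-7 + -1·-9 + -1·-4 + -1·-1 = 7
  a_8 = 1·7 + -1·-7 + -1·-9 + -1·-4 = 27
  a_9 = 1·27 + -1·7 + -1·-7 + -1·-9 = 36
  a_10 = 1·36 + -1·27 + -1·7 + -1·-7 = 9
  a_11 = 1·9 + -1·36 + -1·27 + -1·7 = -61
  a_12 = 1·-61 + -1·9 + -1·36 + -1·27 = -133
  a_13 = 1·-133 + -1·-61 + -1·9 + -1·36 = -117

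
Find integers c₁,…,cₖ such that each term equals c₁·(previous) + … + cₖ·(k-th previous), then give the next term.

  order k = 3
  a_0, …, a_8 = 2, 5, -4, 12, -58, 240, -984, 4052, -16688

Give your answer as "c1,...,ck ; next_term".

-4,0,-2 ; 68720

  a_3 = -4·-4 + 0·5 + -2·2 = 12
  a_4 = -4·12 + 0·-4 + -2·5 = -58
  a_5 = -4·-58 + 0·12 + -2·-4 = 240
  a_6 = -4·240 + 0·-58 + -2·12 = -984
  a_7 = -4·-984 + 0·240 + -2·-58 = 4052
  a_8 = -4·4052 + 0·-984 + -2·240 = -16688
  a_9 = -4·-16688 + 0·4052 + -2·-984 = 68720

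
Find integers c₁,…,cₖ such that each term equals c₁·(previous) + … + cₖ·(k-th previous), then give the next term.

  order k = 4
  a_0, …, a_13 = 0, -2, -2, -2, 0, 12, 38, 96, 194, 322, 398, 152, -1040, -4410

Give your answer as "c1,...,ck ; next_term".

2,1,-3,-4 ; -11908

  a_4 = 2·-2 + 1·-2 + -3·-2 + -4·0 = 0
  a_5 = 2·0 + 1·-2 + -3·-2 + -4·-2 = 12
  a_6 = 2·12 + 1·0 + -3·-2 + -4·-2 = 38
  a_7 = 2·38 + 1·12 + -3·0 + -4·-2 = 96
  a_8 = 2·96 + 1·38 + -3·12 + -4·0 = 194
  a_9 = 2·194 + 1·96 + -3·38 + -4·12 = 322
  a_10 = 2·322 + 1·194 + -3·96 + -4·38 = 398
  a_11 = 2·398 + 1·322 + -3·194 + -4·96 = 152
  a_12 = 2·152 + 1·398 + -3·322 + -4·194 = -1040
  a_13 = 2·-1040 + 1·152 + -3·398 + -4·322 = -4410
  a_14 = 2·-4410 + 1·-1040 + -3·152 + -4·398 = -11908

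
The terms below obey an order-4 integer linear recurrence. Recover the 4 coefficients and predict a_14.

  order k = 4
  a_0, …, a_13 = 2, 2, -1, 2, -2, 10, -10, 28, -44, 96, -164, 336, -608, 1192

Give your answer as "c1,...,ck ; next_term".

  a_4 = 0·2 + 2·-1 + -2·2 + 2·2 = -2
  a_5 = 0·-2 + 2·2 + -2·-1 + 2·2 = 10
  a_6 = 0·10 + 2·-2 + -2·2 + 2·-1 = -10
  a_7 = 0·-10 + 2·10 + -2·-2 + 2·2 = 28
  a_8 = 0·28 + 2·-10 + -2·10 + 2·-2 = -44
  a_9 = 0·-44 + 2·28 + -2·-10 + 2·10 = 96
  a_10 = 0·96 + 2·-44 + -2·28 + 2·-10 = -164
  a_11 = 0·-164 + 2·96 + -2·-44 + 2·28 = 336
  a_12 = 0·336 + 2·-164 + -2·96 + 2·-44 = -608
  a_13 = 0·-608 + 2·336 + -2·-164 + 2·96 = 1192
  a_14 = 0·1192 + 2·-608 + -2·336 + 2·-164 = -2216

0,2,-2,2 ; -2216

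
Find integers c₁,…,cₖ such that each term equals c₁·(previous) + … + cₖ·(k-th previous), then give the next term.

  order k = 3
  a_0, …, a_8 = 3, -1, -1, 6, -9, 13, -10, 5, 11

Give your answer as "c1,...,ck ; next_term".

-1,1,2 ; -26

  a_3 = -1·-1 + 1·-1 + 2·3 = 6
  a_4 = -1·6 + 1·-1 + 2·-1 = -9
  a_5 = -1·-9 + 1·6 + 2·-1 = 13
  a_6 = -1·13 + 1·-9 + 2·6 = -10
  a_7 = -1·-10 + 1·13 + 2·-9 = 5
  a_8 = -1·5 + 1·-10 + 2·13 = 11
  a_9 = -1·11 + 1·5 + 2·-10 = -26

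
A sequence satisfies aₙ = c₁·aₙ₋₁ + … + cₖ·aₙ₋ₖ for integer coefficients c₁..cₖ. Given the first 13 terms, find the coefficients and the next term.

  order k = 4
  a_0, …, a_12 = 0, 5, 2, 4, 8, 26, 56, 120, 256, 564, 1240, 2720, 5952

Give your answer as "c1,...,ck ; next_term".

2,0,0,2 ; 13032

  a_4 = 2·4 + 0·2 + 0·5 + 2·0 = 8
  a_5 = 2·8 + 0·4 + 0·2 + 2·5 = 26
  a_6 = 2·26 + 0·8 + 0·4 + 2·2 = 56
  a_7 = 2·56 + 0·26 + 0·8 + 2·4 = 120
  a_8 = 2·120 + 0·56 + 0·26 + 2·8 = 256
  a_9 = 2·256 + 0·120 + 0·56 + 2·26 = 564
  a_10 = 2·564 + 0·256 + 0·120 + 2·56 = 1240
  a_11 = 2·1240 + 0·564 + 0·256 + 2·120 = 2720
  a_12 = 2·2720 + 0·1240 + 0·564 + 2·256 = 5952
  a_13 = 2·5952 + 0·2720 + 0·1240 + 2·564 = 13032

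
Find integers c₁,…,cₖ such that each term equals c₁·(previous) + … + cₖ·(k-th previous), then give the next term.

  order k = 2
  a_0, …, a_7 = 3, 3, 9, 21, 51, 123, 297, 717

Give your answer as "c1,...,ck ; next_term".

  a_2 = 2·3 + 1·3 = 9
  a_3 = 2·9 + 1·3 = 21
  a_4 = 2·21 + 1·9 = 51
  a_5 = 2·51 + 1·21 = 123
  a_6 = 2·123 + 1·51 = 297
  a_7 = 2·297 + 1·123 = 717
  a_8 = 2·717 + 1·297 = 1731

2,1 ; 1731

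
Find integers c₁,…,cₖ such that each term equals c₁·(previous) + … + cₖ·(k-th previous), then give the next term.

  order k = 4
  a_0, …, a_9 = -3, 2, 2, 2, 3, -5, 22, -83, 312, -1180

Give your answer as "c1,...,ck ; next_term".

  a_4 = -3·2 + 3·2 + 0·2 + -1·-3 = 3
  a_5 = -3·3 + 3·2 + 0·2 + -1·2 = -5
  a_6 = -3·-5 + 3·3 + 0·2 + -1·2 = 22
  a_7 = -3·22 + 3·-5 + 0·3 + -1·2 = -83
  a_8 = -3·-83 + 3·22 + 0·-5 + -1·3 = 312
  a_9 = -3·312 + 3·-83 + 0·22 + -1·-5 = -1180
  a_10 = -3·-1180 + 3·312 + 0·-83 + -1·22 = 4454

-3,3,0,-1 ; 4454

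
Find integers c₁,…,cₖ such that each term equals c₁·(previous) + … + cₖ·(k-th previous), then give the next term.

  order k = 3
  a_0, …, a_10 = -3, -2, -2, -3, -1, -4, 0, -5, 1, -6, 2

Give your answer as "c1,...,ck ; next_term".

-1,1,1 ; -7

  a_3 = -1·-2 + 1·-2 + 1·-3 = -3
  a_4 = -1·-3 + 1·-2 + 1·-2 = -1
  a_5 = -1·-1 + 1·-3 + 1·-2 = -4
  a_6 = -1·-4 + 1·-1 + 1·-3 = 0
  a_7 = -1·0 + 1·-4 + 1·-1 = -5
  a_8 = -1·-5 + 1·0 + 1·-4 = 1
  a_9 = -1·1 + 1·-5 + 1·0 = -6
  a_10 = -1·-6 + 1·1 + 1·-5 = 2
  a_11 = -1·2 + 1·-6 + 1·1 = -7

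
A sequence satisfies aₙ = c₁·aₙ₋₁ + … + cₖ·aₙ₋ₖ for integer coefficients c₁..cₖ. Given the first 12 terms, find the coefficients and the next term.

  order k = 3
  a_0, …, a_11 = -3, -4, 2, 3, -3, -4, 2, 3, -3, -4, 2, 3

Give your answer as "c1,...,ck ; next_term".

  a_3 = 1·2 + -1·-4 + 1·-3 = 3
  a_4 = 1·3 + -1·2 + 1·-4 = -3
  a_5 = 1·-3 + -1·3 + 1·2 = -4
  a_6 = 1·-4 + -1·-3 + 1·3 = 2
  a_7 = 1·2 + -1·-4 + 1·-3 = 3
  a_8 = 1·3 + -1·2 + 1·-4 = -3
  a_9 = 1·-3 + -1·3 + 1·2 = -4
  a_10 = 1·-4 + -1·-3 + 1·3 = 2
  a_11 = 1·2 + -1·-4 + 1·-3 = 3
  a_12 = 1·3 + -1·2 + 1·-4 = -3

1,-1,1 ; -3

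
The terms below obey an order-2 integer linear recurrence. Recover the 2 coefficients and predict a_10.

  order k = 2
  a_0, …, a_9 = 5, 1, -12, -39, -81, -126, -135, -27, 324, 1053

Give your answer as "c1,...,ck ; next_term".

  a_2 = 3·1 + -3·5 = -12
  a_3 = 3·-12 + -3·1 = -39
  a_4 = 3·-39 + -3·-12 = -81
  a_5 = 3·-81 + -3·-39 = -126
  a_6 = 3·-126 + -3·-81 = -135
  a_7 = 3·-135 + -3·-126 = -27
  a_8 = 3·-27 + -3·-135 = 324
  a_9 = 3·324 + -3·-27 = 1053
  a_10 = 3·1053 + -3·324 = 2187

3,-3 ; 2187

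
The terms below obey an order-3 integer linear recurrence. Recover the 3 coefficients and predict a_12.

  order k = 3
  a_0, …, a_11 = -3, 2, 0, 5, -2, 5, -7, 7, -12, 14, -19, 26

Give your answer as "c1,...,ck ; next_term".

0,1,-1 ; -33

  a_3 = 0·0 + 1·2 + -1·-3 = 5
  a_4 = 0·5 + 1·0 + -1·2 = -2
  a_5 = 0·-2 + 1·5 + -1·0 = 5
  a_6 = 0·5 + 1·-2 + -1·5 = -7
  a_7 = 0·-7 + 1·5 + -1·-2 = 7
  a_8 = 0·7 + 1·-7 + -1·5 = -12
  a_9 = 0·-12 + 1·7 + -1·-7 = 14
  a_10 = 0·14 + 1·-12 + -1·7 = -19
  a_11 = 0·-19 + 1·14 + -1·-12 = 26
  a_12 = 0·26 + 1·-19 + -1·14 = -33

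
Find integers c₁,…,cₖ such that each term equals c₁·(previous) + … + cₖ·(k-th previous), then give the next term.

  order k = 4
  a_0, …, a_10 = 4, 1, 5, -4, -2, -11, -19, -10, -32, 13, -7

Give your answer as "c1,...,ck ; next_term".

  a_4 = 0·-4 + 2·5 + 0·1 + -3·4 = -2
  a_5 = 0·-2 + 2·-4 + 0·5 + -3·1 = -11
  a_6 = 0·-11 + 2·-2 + 0·-4 + -3·5 = -19
  a_7 = 0·-19 + 2·-11 + 0·-2 + -3·-4 = -10
  a_8 = 0·-10 + 2·-19 + 0·-11 + -3·-2 = -32
  a_9 = 0·-32 + 2·-10 + 0·-19 + -3·-11 = 13
  a_10 = 0·13 + 2·-32 + 0·-10 + -3·-19 = -7
  a_11 = 0·-7 + 2·13 + 0·-32 + -3·-10 = 56

0,2,0,-3 ; 56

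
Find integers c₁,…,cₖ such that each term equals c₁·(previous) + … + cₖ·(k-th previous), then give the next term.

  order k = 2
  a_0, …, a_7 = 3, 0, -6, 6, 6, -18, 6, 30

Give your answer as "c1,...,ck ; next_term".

-1,-2 ; -42

  a_2 = -1·0 + -2·3 = -6
  a_3 = -1·-6 + -2·0 = 6
  a_4 = -1·6 + -2·-6 = 6
  a_5 = -1·6 + -2·6 = -18
  a_6 = -1·-18 + -2·6 = 6
  a_7 = -1·6 + -2·-18 = 30
  a_8 = -1·30 + -2·6 = -42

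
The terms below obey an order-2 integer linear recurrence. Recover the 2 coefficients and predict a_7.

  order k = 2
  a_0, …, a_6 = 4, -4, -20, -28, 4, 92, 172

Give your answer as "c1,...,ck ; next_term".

2,-3 ; 68

  a_2 = 2·-4 + -3·4 = -20
  a_3 = 2·-20 + -3·-4 = -28
  a_4 = 2·-28 + -3·-20 = 4
  a_5 = 2·4 + -3·-28 = 92
  a_6 = 2·92 + -3·4 = 172
  a_7 = 2·172 + -3·92 = 68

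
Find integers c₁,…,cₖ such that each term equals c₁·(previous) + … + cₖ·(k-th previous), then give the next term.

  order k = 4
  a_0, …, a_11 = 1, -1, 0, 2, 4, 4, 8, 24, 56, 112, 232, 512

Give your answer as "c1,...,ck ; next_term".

  a_4 = 2·2 + -1·0 + 2·-1 + 2·1 = 4
  a_5 = 2·4 + -1·2 + 2·0 + 2·-1 = 4
  a_6 = 2·4 + -1·4 + 2·2 + 2·0 = 8
  a_7 = 2·8 + -1·4 + 2·4 + 2·2 = 24
  a_8 = 2·24 + -1·8 + 2·4 + 2·4 = 56
  a_9 = 2·56 + -1·24 + 2·8 + 2·4 = 112
  a_10 = 2·112 + -1·56 + 2·24 + 2·8 = 232
  a_11 = 2·232 + -1·112 + 2·56 + 2·24 = 512
  a_12 = 2·512 + -1·232 + 2·112 + 2·56 = 1128

2,-1,2,2 ; 1128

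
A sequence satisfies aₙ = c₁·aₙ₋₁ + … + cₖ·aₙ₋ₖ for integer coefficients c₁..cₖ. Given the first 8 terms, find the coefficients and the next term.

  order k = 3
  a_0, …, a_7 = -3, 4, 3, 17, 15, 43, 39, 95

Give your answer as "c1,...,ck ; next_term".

  a_3 = 1·3 + 2·4 + -2·-3 = 17
  a_4 = 1·17 + 2·3 + -2·4 = 15
  a_5 = 1·15 + 2·17 + -2·3 = 43
  a_6 = 1·43 + 2·15 + -2·17 = 39
  a_7 = 1·39 + 2·43 + -2·15 = 95
  a_8 = 1·95 + 2·39 + -2·43 = 87

1,2,-2 ; 87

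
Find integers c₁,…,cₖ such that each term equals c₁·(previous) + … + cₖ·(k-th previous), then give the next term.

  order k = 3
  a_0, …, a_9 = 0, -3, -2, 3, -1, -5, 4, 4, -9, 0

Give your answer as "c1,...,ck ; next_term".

  a_3 = 0·-2 + -1·-3 + 1·0 = 3
  a_4 = 0·3 + -1·-2 + 1·-3 = -1
  a_5 = 0·-1 + -1·3 + 1·-2 = -5
  a_6 = 0·-5 + -1·-1 + 1·3 = 4
  a_7 = 0·4 + -1·-5 + 1·-1 = 4
  a_8 = 0·4 + -1·4 + 1·-5 = -9
  a_9 = 0·-9 + -1·4 + 1·4 = 0
  a_10 = 0·0 + -1·-9 + 1·4 = 13

0,-1,1 ; 13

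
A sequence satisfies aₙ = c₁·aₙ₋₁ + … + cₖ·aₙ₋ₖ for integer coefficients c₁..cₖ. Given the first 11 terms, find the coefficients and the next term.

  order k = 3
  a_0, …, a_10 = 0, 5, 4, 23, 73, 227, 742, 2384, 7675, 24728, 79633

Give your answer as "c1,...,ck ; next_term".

2,3,3 ; 256475

  a_3 = 2·4 + 3·5 + 3·0 = 23
  a_4 = 2·23 + 3·4 + 3·5 = 73
  a_5 = 2·73 + 3·23 + 3·4 = 227
  a_6 = 2·227 + 3·73 + 3·23 = 742
  a_7 = 2·742 + 3·227 + 3·73 = 2384
  a_8 = 2·2384 + 3·742 + 3·227 = 7675
  a_9 = 2·7675 + 3·2384 + 3·742 = 24728
  a_10 = 2·24728 + 3·7675 + 3·2384 = 79633
  a_11 = 2·79633 + 3·24728 + 3·7675 = 256475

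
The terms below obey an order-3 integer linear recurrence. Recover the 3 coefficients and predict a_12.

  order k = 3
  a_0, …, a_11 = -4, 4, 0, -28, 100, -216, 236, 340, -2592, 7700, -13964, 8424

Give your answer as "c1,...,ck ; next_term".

-3,-3,4 ; 47420

  a_3 = -3·0 + -3·4 + 4·-4 = -28
  a_4 = -3·-28 + -3·0 + 4·4 = 100
  a_5 = -3·100 + -3·-28 + 4·0 = -216
  a_6 = -3·-216 + -3·100 + 4·-28 = 236
  a_7 = -3·236 + -3·-216 + 4·100 = 340
  a_8 = -3·340 + -3·236 + 4·-216 = -2592
  a_9 = -3·-2592 + -3·340 + 4·236 = 7700
  a_10 = -3·7700 + -3·-2592 + 4·340 = -13964
  a_11 = -3·-13964 + -3·7700 + 4·-2592 = 8424
  a_12 = -3·8424 + -3·-13964 + 4·7700 = 47420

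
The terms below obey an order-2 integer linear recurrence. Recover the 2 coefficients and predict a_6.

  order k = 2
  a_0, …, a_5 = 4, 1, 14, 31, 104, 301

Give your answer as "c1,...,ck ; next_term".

2,3 ; 914

  a_2 = 2·1 + 3·4 = 14
  a_3 = 2·14 + 3·1 = 31
  a_4 = 2·31 + 3·14 = 104
  a_5 = 2·104 + 3·31 = 301
  a_6 = 2·301 + 3·104 = 914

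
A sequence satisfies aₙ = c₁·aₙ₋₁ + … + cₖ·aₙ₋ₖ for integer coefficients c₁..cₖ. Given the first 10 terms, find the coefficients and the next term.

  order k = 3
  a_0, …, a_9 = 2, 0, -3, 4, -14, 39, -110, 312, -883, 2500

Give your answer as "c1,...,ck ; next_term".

-2,2,-1 ; -7078

  a_3 = -2·-3 + 2·0 + -1·2 = 4
  a_4 = -2·4 + 2·-3 + -1·0 = -14
  a_5 = -2·-14 + 2·4 + -1·-3 = 39
  a_6 = -2·39 + 2·-14 + -1·4 = -110
  a_7 = -2·-110 + 2·39 + -1·-14 = 312
  a_8 = -2·312 + 2·-110 + -1·39 = -883
  a_9 = -2·-883 + 2·312 + -1·-110 = 2500
  a_10 = -2·2500 + 2·-883 + -1·312 = -7078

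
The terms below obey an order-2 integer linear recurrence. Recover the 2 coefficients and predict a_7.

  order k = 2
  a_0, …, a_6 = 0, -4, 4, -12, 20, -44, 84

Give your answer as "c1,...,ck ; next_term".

-1,2 ; -172

  a_2 = -1·-4 + 2·0 = 4
  a_3 = -1·4 + 2·-4 = -12
  a_4 = -1·-12 + 2·4 = 20
  a_5 = -1·20 + 2·-12 = -44
  a_6 = -1·-44 + 2·20 = 84
  a_7 = -1·84 + 2·-44 = -172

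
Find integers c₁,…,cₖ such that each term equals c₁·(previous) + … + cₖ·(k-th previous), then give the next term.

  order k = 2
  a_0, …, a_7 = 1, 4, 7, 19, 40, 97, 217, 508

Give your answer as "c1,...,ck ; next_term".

  a_2 = 1·4 + 3·1 = 7
  a_3 = 1·7 + 3·4 = 19
  a_4 = 1·19 + 3·7 = 40
  a_5 = 1·40 + 3·19 = 97
  a_6 = 1·97 + 3·40 = 217
  a_7 = 1·217 + 3·97 = 508
  a_8 = 1·508 + 3·217 = 1159

1,3 ; 1159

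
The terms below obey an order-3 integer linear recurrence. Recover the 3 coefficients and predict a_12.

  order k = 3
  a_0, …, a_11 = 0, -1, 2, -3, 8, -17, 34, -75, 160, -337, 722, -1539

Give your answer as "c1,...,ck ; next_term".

  a_3 = -1·2 + 1·-1 + -3·0 = -3
  a_4 = -1·-3 + 1·2 + -3·-1 = 8
  a_5 = -1·8 + 1·-3 + -3·2 = -17
  a_6 = -1·-17 + 1·8 + -3·-3 = 34
  a_7 = -1·34 + 1·-17 + -3·8 = -75
  a_8 = -1·-75 + 1·34 + -3·-17 = 160
  a_9 = -1·160 + 1·-75 + -3·34 = -337
  a_10 = -1·-337 + 1·160 + -3·-75 = 722
  a_11 = -1·722 + 1·-337 + -3·160 = -1539
  a_12 = -1·-1539 + 1·722 + -3·-337 = 3272

-1,1,-3 ; 3272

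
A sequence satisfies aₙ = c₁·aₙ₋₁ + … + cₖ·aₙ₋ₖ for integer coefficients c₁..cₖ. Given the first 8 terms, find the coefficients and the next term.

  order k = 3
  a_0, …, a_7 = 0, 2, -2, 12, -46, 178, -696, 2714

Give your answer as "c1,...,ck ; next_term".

  a_3 = -3·-2 + 3·2 + -2·0 = 12
  a_4 = -3·12 + 3·-2 + -2·2 = -46
  a_5 = -3·-46 + 3·12 + -2·-2 = 178
  a_6 = -3·178 + 3·-46 + -2·12 = -696
  a_7 = -3·-696 + 3·178 + -2·-46 = 2714
  a_8 = -3·2714 + 3·-696 + -2·178 = -10586

-3,3,-2 ; -10586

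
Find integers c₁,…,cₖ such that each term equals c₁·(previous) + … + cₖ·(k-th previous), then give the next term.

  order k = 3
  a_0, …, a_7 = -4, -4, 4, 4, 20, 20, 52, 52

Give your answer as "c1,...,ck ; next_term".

1,2,-2 ; 116

  a_3 = 1·4 + 2·-4 + -2·-4 = 4
  a_4 = 1·4 + 2·4 + -2·-4 = 20
  a_5 = 1·20 + 2·4 + -2·4 = 20
  a_6 = 1·20 + 2·20 + -2·4 = 52
  a_7 = 1·52 + 2·20 + -2·20 = 52
  a_8 = 1·52 + 2·52 + -2·20 = 116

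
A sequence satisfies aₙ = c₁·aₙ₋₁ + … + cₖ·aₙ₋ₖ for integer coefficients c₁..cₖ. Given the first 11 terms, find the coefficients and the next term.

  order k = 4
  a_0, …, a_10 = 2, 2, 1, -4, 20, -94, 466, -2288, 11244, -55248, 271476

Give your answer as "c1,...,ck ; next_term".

  a_4 = -4·-4 + 4·1 + -2·2 + 2·2 = 20
  a_5 = -4·20 + 4·-4 + -2·1 + 2·2 = -94
  a_6 = -4·-94 + 4·20 + -2·-4 + 2·1 = 466
  a_7 = -4·466 + 4·-94 + -2·20 + 2·-4 = -2288
  a_8 = -4·-2288 + 4·466 + -2·-94 + 2·20 = 11244
  a_9 = -4·11244 + 4·-2288 + -2·466 + 2·-94 = -55248
  a_10 = -4·-55248 + 4·11244 + -2·-2288 + 2·466 = 271476
  a_11 = -4·271476 + 4·-55248 + -2·11244 + 2·-2288 = -1333960

-4,4,-2,2 ; -1333960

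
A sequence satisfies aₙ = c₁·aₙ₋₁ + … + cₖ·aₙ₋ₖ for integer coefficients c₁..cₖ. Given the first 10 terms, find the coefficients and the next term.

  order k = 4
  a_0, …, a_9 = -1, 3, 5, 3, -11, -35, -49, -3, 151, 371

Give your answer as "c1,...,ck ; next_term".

2,-2,-2,1 ; 397

  a_4 = 2·3 + -2·5 + -2·3 + 1·-1 = -11
  a_5 = 2·-11 + -2·3 + -2·5 + 1·3 = -35
  a_6 = 2·-35 + -2·-11 + -2·3 + 1·5 = -49
  a_7 = 2·-49 + -2·-35 + -2·-11 + 1·3 = -3
  a_8 = 2·-3 + -2·-49 + -2·-35 + 1·-11 = 151
  a_9 = 2·151 + -2·-3 + -2·-49 + 1·-35 = 371
  a_10 = 2·371 + -2·151 + -2·-3 + 1·-49 = 397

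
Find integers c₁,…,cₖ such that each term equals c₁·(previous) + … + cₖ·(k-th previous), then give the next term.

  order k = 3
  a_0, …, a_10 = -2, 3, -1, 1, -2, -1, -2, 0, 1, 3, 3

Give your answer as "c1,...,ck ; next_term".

1,0,-1 ; 2

  a_3 = 1·-1 + 0·3 + -1·-2 = 1
  a_4 = 1·1 + 0·-1 + -1·3 = -2
  a_5 = 1·-2 + 0·1 + -1·-1 = -1
  a_6 = 1·-1 + 0·-2 + -1·1 = -2
  a_7 = 1·-2 + 0·-1 + -1·-2 = 0
  a_8 = 1·0 + 0·-2 + -1·-1 = 1
  a_9 = 1·1 + 0·0 + -1·-2 = 3
  a_10 = 1·3 + 0·1 + -1·0 = 3
  a_11 = 1·3 + 0·3 + -1·1 = 2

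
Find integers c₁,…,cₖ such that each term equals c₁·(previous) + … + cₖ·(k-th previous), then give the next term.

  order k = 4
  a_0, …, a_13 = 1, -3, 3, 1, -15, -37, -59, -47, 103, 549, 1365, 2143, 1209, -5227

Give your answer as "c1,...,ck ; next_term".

  a_4 = 3·1 + -4·3 + 1·-3 + -3·1 = -15
  a_5 = 3·-15 + -4·1 + 1·3 + -3·-3 = -37
  a_6 = 3·-37 + -4·-15 + 1·1 + -3·3 = -59
  a_7 = 3·-59 + -4·-37 + 1·-15 + -3·1 = -47
  a_8 = 3·-47 + -4·-59 + 1·-37 + -3·-15 = 103
  a_9 = 3·103 + -4·-47 + 1·-59 + -3·-37 = 549
  a_10 = 3·549 + -4·103 + 1·-47 + -3·-59 = 1365
  a_11 = 3·1365 + -4·549 + 1·103 + -3·-47 = 2143
  a_12 = 3·2143 + -4·1365 + 1·549 + -3·103 = 1209
  a_13 = 3·1209 + -4·2143 + 1·1365 + -3·549 = -5227
  a_14 = 3·-5227 + -4·1209 + 1·2143 + -3·1365 = -22469

3,-4,1,-3 ; -22469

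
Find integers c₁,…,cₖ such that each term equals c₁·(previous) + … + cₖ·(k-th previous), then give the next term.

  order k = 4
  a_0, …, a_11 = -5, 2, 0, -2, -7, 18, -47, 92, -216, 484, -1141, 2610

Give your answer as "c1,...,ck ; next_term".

  a_4 = -2·-2 + 1·0 + 2·2 + 3·-5 = -7
  a_5 = -2·-7 + 1·-2 + 2·0 + 3·2 = 18
  a_6 = -2·18 + 1·-7 + 2·-2 + 3·0 = -47
  a_7 = -2·-47 + 1·18 + 2·-7 + 3·-2 = 92
  a_8 = -2·92 + 1·-47 + 2·18 + 3·-7 = -216
  a_9 = -2·-216 + 1·92 + 2·-47 + 3·18 = 484
  a_10 = -2·484 + 1·-216 + 2·92 + 3·-47 = -1141
  a_11 = -2·-1141 + 1·484 + 2·-216 + 3·92 = 2610
  a_12 = -2·2610 + 1·-1141 + 2·484 + 3·-216 = -6041

-2,1,2,3 ; -6041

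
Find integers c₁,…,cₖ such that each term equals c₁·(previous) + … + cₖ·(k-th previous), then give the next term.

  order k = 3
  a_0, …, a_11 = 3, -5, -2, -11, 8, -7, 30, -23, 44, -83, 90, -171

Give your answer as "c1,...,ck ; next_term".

  a_3 = 0·-2 + 1·-5 + -2·3 = -11
  a_4 = 0·-11 + 1·-2 + -2·-5 = 8
  a_5 = 0·8 + 1·-11 + -2·-2 = -7
  a_6 = 0·-7 + 1·8 + -2·-11 = 30
  a_7 = 0·30 + 1·-7 + -2·8 = -23
  a_8 = 0·-23 + 1·30 + -2·-7 = 44
  a_9 = 0·44 + 1·-23 + -2·30 = -83
  a_10 = 0·-83 + 1·44 + -2·-23 = 90
  a_11 = 0·90 + 1·-83 + -2·44 = -171
  a_12 = 0·-171 + 1·90 + -2·-83 = 256

0,1,-2 ; 256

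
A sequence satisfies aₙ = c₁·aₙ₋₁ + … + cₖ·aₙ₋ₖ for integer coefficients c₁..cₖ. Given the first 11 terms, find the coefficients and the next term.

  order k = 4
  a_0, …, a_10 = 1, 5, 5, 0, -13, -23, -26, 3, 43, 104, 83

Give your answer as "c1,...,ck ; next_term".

  a_4 = 1·0 + 1·5 + -4·5 + 2·1 = -13
  a_5 = 1·-13 + 1·0 + -4·5 + 2·5 = -23
  a_6 = 1·-23 + 1·-13 + -4·0 + 2·5 = -26
  a_7 = 1·-26 + 1·-23 + -4·-13 + 2·0 = 3
  a_8 = 1·3 + 1·-26 + -4·-23 + 2·-13 = 43
  a_9 = 1·43 + 1·3 + -4·-26 + 2·-23 = 104
  a_10 = 1·104 + 1·43 + -4·3 + 2·-26 = 83
  a_11 = 1·83 + 1·104 + -4·43 + 2·3 = 21

1,1,-4,2 ; 21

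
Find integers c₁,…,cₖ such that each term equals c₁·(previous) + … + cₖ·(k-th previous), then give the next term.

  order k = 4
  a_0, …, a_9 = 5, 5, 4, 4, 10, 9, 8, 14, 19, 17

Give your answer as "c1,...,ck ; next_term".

  a_4 = 0·4 + 0·4 + 1·5 + 1·5 = 10
  a_5 = 0·10 + 0·4 + 1·4 + 1·5 = 9
  a_6 = 0·9 + 0·10 + 1·4 + 1·4 = 8
  a_7 = 0·8 + 0·9 + 1·10 + 1·4 = 14
  a_8 = 0·14 + 0·8 + 1·9 + 1·10 = 19
  a_9 = 0·19 + 0·14 + 1·8 + 1·9 = 17
  a_10 = 0·17 + 0·19 + 1·14 + 1·8 = 22

0,0,1,1 ; 22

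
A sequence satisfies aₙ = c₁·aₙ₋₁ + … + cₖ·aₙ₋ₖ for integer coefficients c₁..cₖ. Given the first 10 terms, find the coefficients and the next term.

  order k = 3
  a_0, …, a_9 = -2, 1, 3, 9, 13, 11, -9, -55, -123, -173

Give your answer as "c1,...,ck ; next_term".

2,-1,-2 ; -113

  a_3 = 2·3 + -1·1 + -2·-2 = 9
  a_4 = 2·9 + -1·3 + -2·1 = 13
  a_5 = 2·13 + -1·9 + -2·3 = 11
  a_6 = 2·11 + -1·13 + -2·9 = -9
  a_7 = 2·-9 + -1·11 + -2·13 = -55
  a_8 = 2·-55 + -1·-9 + -2·11 = -123
  a_9 = 2·-123 + -1·-55 + -2·-9 = -173
  a_10 = 2·-173 + -1·-123 + -2·-55 = -113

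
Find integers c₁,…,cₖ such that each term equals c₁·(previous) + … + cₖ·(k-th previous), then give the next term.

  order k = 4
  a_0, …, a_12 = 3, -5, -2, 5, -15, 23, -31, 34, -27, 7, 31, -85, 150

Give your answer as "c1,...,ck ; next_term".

  a_4 = -1·5 + 1·-2 + 1·-5 + -1·3 = -15
  a_5 = -1·-15 + 1·5 + 1·-2 + -1·-5 = 23
  a_6 = -1·23 + 1·-15 + 1·5 + -1·-2 = -31
  a_7 = -1·-31 + 1·23 + 1·-15 + -1·5 = 34
  a_8 = -1·34 + 1·-31 + 1·23 + -1·-15 = -27
  a_9 = -1·-27 + 1·34 + 1·-31 + -1·23 = 7
  a_10 = -1·7 + 1·-27 + 1·34 + -1·-31 = 31
  a_11 = -1·31 + 1·7 + 1·-27 + -1·34 = -85
  a_12 = -1·-85 + 1·31 + 1·7 + -1·-27 = 150
  a_13 = -1·150 + 1·-85 + 1·31 + -1·7 = -211

-1,1,1,-1 ; -211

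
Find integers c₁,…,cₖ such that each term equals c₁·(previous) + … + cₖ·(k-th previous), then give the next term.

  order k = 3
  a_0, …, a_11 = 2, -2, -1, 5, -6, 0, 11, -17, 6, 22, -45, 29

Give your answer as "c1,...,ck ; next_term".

-1,-1,1 ; 38

  a_3 = -1·-1 + -1·-2 + 1·2 = 5
  a_4 = -1·5 + -1·-1 + 1·-2 = -6
  a_5 = -1·-6 + -1·5 + 1·-1 = 0
  a_6 = -1·0 + -1·-6 + 1·5 = 11
  a_7 = -1·11 + -1·0 + 1·-6 = -17
  a_8 = -1·-17 + -1·11 + 1·0 = 6
  a_9 = -1·6 + -1·-17 + 1·11 = 22
  a_10 = -1·22 + -1·6 + 1·-17 = -45
  a_11 = -1·-45 + -1·22 + 1·6 = 29
  a_12 = -1·29 + -1·-45 + 1·22 = 38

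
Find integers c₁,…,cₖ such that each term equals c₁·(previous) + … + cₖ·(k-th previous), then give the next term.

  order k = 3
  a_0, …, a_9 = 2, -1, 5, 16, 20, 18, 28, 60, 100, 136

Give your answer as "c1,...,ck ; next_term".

  a_3 = 2·5 + -2·-1 + 2·2 = 16
  a_4 = 2·16 + -2·5 + 2·-1 = 20
  a_5 = 2·20 + -2·16 + 2·5 = 18
  a_6 = 2·18 + -2·20 + 2·16 = 28
  a_7 = 2·28 + -2·18 + 2·20 = 60
  a_8 = 2·60 + -2·28 + 2·18 = 100
  a_9 = 2·100 + -2·60 + 2·28 = 136
  a_10 = 2·136 + -2·100 + 2·60 = 192

2,-2,2 ; 192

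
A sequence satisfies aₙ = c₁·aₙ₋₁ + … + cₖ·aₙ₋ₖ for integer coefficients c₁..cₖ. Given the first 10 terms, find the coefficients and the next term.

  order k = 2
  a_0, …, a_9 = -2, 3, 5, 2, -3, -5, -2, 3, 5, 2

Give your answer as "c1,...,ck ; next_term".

1,-1 ; -3

  a_2 = 1·3 + -1·-2 = 5
  a_3 = 1·5 + -1·3 = 2
  a_4 = 1·2 + -1·5 = -3
  a_5 = 1·-3 + -1·2 = -5
  a_6 = 1·-5 + -1·-3 = -2
  a_7 = 1·-2 + -1·-5 = 3
  a_8 = 1·3 + -1·-2 = 5
  a_9 = 1·5 + -1·3 = 2
  a_10 = 1·2 + -1·5 = -3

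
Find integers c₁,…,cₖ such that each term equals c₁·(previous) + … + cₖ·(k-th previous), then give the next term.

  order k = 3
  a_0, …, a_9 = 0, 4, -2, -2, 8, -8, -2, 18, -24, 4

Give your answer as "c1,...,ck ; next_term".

  a_3 = -1·-2 + -1·4 + 1·0 = -2
  a_4 = -1·-2 + -1·-2 + 1·4 = 8
  a_5 = -1·8 + -1·-2 + 1·-2 = -8
  a_6 = -1·-8 + -1·8 + 1·-2 = -2
  a_7 = -1·-2 + -1·-8 + 1·8 = 18
  a_8 = -1·18 + -1·-2 + 1·-8 = -24
  a_9 = -1·-24 + -1·18 + 1·-2 = 4
  a_10 = -1·4 + -1·-24 + 1·18 = 38

-1,-1,1 ; 38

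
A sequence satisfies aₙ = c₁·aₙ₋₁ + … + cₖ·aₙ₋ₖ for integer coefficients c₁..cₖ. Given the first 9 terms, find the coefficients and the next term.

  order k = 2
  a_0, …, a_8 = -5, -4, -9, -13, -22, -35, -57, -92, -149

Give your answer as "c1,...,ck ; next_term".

  a_2 = 1·-4 + 1·-5 = -9
  a_3 = 1·-9 + 1·-4 = -13
  a_4 = 1·-13 + 1·-9 = -22
  a_5 = 1·-22 + 1·-13 = -35
  a_6 = 1·-35 + 1·-22 = -57
  a_7 = 1·-57 + 1·-35 = -92
  a_8 = 1·-92 + 1·-57 = -149
  a_9 = 1·-149 + 1·-92 = -241

1,1 ; -241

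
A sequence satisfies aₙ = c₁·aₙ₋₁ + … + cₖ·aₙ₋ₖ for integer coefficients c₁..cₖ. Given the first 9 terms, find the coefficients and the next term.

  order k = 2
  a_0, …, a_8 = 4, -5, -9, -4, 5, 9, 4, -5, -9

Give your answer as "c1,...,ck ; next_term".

1,-1 ; -4

  a_2 = 1·-5 + -1·4 = -9
  a_3 = 1·-9 + -1·-5 = -4
  a_4 = 1·-4 + -1·-9 = 5
  a_5 = 1·5 + -1·-4 = 9
  a_6 = 1·9 + -1·5 = 4
  a_7 = 1·4 + -1·9 = -5
  a_8 = 1·-5 + -1·4 = -9
  a_9 = 1·-9 + -1·-5 = -4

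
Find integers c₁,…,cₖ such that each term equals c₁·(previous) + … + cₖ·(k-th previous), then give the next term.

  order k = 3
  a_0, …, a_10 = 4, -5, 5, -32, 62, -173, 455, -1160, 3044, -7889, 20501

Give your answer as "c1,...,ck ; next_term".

-1,3,-3 ; -53300

  a_3 = -1·5 + 3·-5 + -3·4 = -32
  a_4 = -1·-32 + 3·5 + -3·-5 = 62
  a_5 = -1·62 + 3·-32 + -3·5 = -173
  a_6 = -1·-173 + 3·62 + -3·-32 = 455
  a_7 = -1·455 + 3·-173 + -3·62 = -1160
  a_8 = -1·-1160 + 3·455 + -3·-173 = 3044
  a_9 = -1·3044 + 3·-1160 + -3·455 = -7889
  a_10 = -1·-7889 + 3·3044 + -3·-1160 = 20501
  a_11 = -1·20501 + 3·-7889 + -3·3044 = -53300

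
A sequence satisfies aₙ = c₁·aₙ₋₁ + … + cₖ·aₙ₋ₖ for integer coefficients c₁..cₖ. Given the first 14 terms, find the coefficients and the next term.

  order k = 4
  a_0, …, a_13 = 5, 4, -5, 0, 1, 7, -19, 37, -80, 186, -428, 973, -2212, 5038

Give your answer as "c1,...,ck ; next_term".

-2,0,-1,1 ; -11477

  a_4 = -2·0 + 0·-5 + -1·4 + 1·5 = 1
  a_5 = -2·1 + 0·0 + -1·-5 + 1·4 = 7
  a_6 = -2·7 + 0·1 + -1·0 + 1·-5 = -19
  a_7 = -2·-19 + 0·7 + -1·1 + 1·0 = 37
  a_8 = -2·37 + 0·-19 + -1·7 + 1·1 = -80
  a_9 = -2·-80 + 0·37 + -1·-19 + 1·7 = 186
  a_10 = -2·186 + 0·-80 + -1·37 + 1·-19 = -428
  a_11 = -2·-428 + 0·186 + -1·-80 + 1·37 = 973
  a_12 = -2·973 + 0·-428 + -1·186 + 1·-80 = -2212
  a_13 = -2·-2212 + 0·973 + -1·-428 + 1·186 = 5038
  a_14 = -2·5038 + 0·-2212 + -1·973 + 1·-428 = -11477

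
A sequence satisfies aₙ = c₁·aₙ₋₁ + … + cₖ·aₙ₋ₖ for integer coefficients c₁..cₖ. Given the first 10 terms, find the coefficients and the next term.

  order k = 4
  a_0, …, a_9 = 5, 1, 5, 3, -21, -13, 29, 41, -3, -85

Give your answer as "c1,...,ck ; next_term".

  a_4 = 0·3 + -2·5 + -1·1 + -2·5 = -21
  a_5 = 0·-21 + -2·3 + -1·5 + -2·1 = -13
  a_6 = 0·-13 + -2·-21 + -1·3 + -2·5 = 29
  a_7 = 0·29 + -2·-13 + -1·-21 + -2·3 = 41
  a_8 = 0·41 + -2·29 + -1·-13 + -2·-21 = -3
  a_9 = 0·-3 + -2·41 + -1·29 + -2·-13 = -85
  a_10 = 0·-85 + -2·-3 + -1·41 + -2·29 = -93

0,-2,-1,-2 ; -93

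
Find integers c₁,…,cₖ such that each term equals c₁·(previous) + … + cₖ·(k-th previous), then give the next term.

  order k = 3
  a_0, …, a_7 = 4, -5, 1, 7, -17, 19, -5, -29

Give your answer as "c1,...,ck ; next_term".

  a_3 = -1·1 + 0·-5 + 2·4 = 7
  a_4 = -1·7 + 0·1 + 2·-5 = -17
  a_5 = -1·-17 + 0·7 + 2·1 = 19
  a_6 = -1·19 + 0·-17 + 2·7 = -5
  a_7 = -1·-5 + 0·19 + 2·-17 = -29
  a_8 = -1·-29 + 0·-5 + 2·19 = 67

-1,0,2 ; 67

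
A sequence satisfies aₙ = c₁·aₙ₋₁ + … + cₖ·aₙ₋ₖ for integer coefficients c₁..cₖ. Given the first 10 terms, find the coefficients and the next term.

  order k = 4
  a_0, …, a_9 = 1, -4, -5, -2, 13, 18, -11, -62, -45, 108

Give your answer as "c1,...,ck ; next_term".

  a_4 = 1·-2 + -2·-5 + -1·-4 + 1·1 = 13
  a_5 = 1·13 + -2·-2 + -1·-5 + 1·-4 = 18
  a_6 = 1·18 + -2·13 + -1·-2 + 1·-5 = -11
  a_7 = 1·-11 + -2·18 + -1·13 + 1·-2 = -62
  a_8 = 1·-62 + -2·-11 + -1·18 + 1·13 = -45
  a_9 = 1·-45 + -2·-62 + -1·-11 + 1·18 = 108
  a_10 = 1·108 + -2·-45 + -1·-62 + 1·-11 = 249

1,-2,-1,1 ; 249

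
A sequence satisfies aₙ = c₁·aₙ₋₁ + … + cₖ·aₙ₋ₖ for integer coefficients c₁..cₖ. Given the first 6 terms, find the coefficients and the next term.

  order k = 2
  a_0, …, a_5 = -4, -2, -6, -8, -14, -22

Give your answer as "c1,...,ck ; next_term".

1,1 ; -36

  a_2 = 1·-2 + 1·-4 = -6
  a_3 = 1·-6 + 1·-2 = -8
  a_4 = 1·-8 + 1·-6 = -14
  a_5 = 1·-14 + 1·-8 = -22
  a_6 = 1·-22 + 1·-14 = -36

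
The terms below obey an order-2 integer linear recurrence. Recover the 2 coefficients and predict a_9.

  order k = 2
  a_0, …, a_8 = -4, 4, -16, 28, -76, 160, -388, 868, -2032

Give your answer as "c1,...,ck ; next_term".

  a_2 = -1·4 + 3·-4 = -16
  a_3 = -1·-16 + 3·4 = 28
  a_4 = -1·28 + 3·-16 = -76
  a_5 = -1·-76 + 3·28 = 160
  a_6 = -1·160 + 3·-76 = -388
  a_7 = -1·-388 + 3·160 = 868
  a_8 = -1·868 + 3·-388 = -2032
  a_9 = -1·-2032 + 3·868 = 4636

-1,3 ; 4636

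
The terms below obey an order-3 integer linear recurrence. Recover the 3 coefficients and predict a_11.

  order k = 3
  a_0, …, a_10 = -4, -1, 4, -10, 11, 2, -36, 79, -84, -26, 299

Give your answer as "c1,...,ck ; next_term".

-2,-2,1 ; -630

  a_3 = -2·4 + -2·-1 + 1·-4 = -10
  a_4 = -2·-10 + -2·4 + 1·-1 = 11
  a_5 = -2·11 + -2·-10 + 1·4 = 2
  a_6 = -2·2 + -2·11 + 1·-10 = -36
  a_7 = -2·-36 + -2·2 + 1·11 = 79
  a_8 = -2·79 + -2·-36 + 1·2 = -84
  a_9 = -2·-84 + -2·79 + 1·-36 = -26
  a_10 = -2·-26 + -2·-84 + 1·79 = 299
  a_11 = -2·299 + -2·-26 + 1·-84 = -630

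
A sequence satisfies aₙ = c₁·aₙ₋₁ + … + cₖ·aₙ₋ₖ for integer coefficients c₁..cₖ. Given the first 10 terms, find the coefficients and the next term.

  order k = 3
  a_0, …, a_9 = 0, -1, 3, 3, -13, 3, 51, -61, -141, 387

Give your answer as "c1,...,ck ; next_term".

0,-3,4 ; 179

  a_3 = 0·3 + -3·-1 + 4·0 = 3
  a_4 = 0·3 + -3·3 + 4·-1 = -13
  a_5 = 0·-13 + -3·3 + 4·3 = 3
  a_6 = 0·3 + -3·-13 + 4·3 = 51
  a_7 = 0·51 + -3·3 + 4·-13 = -61
  a_8 = 0·-61 + -3·51 + 4·3 = -141
  a_9 = 0·-141 + -3·-61 + 4·51 = 387
  a_10 = 0·387 + -3·-141 + 4·-61 = 179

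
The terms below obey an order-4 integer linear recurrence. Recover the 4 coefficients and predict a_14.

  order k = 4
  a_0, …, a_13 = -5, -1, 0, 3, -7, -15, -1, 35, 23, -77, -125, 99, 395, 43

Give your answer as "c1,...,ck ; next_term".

1,-2,0,2 ; -997

  a_4 = 1·3 + -2·0 + 0·-1 + 2·-5 = -7
  a_5 = 1·-7 + -2·3 + 0·0 + 2·-1 = -15
  a_6 = 1·-15 + -2·-7 + 0·3 + 2·0 = -1
  a_7 = 1·-1 + -2·-15 + 0·-7 + 2·3 = 35
  a_8 = 1·35 + -2·-1 + 0·-15 + 2·-7 = 23
  a_9 = 1·23 + -2·35 + 0·-1 + 2·-15 = -77
  a_10 = 1·-77 + -2·23 + 0·35 + 2·-1 = -125
  a_11 = 1·-125 + -2·-77 + 0·23 + 2·35 = 99
  a_12 = 1·99 + -2·-125 + 0·-77 + 2·23 = 395
  a_13 = 1·395 + -2·99 + 0·-125 + 2·-77 = 43
  a_14 = 1·43 + -2·395 + 0·99 + 2·-125 = -997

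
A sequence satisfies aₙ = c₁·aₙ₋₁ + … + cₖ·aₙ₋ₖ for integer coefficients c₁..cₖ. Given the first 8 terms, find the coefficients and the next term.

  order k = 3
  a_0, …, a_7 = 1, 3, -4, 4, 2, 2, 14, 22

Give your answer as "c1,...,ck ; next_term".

1,2,2 ; 54

  a_3 = 1·-4 + 2·3 + 2·1 = 4
  a_4 = 1·4 + 2·-4 + 2·3 = 2
  a_5 = 1·2 + 2·4 + 2·-4 = 2
  a_6 = 1·2 + 2·2 + 2·4 = 14
  a_7 = 1·14 + 2·2 + 2·2 = 22
  a_8 = 1·22 + 2·14 + 2·2 = 54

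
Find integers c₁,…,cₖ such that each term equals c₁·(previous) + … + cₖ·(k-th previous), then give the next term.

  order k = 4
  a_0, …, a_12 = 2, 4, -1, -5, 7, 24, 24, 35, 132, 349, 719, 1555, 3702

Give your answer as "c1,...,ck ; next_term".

  a_4 = 2·-5 + -1·-1 + 3·4 + 2·2 = 7
  a_5 = 2·7 + -1·-5 + 3·-1 + 2·4 = 24
  a_6 = 2·24 + -1·7 + 3·-5 + 2·-1 = 24
  a_7 = 2·24 + -1·24 + 3·7 + 2·-5 = 35
  a_8 = 2·35 + -1·24 + 3·24 + 2·7 = 132
  a_9 = 2·132 + -1·35 + 3·24 + 2·24 = 349
  a_10 = 2·349 + -1·132 + 3·35 + 2·24 = 719
  a_11 = 2·719 + -1·349 + 3·132 + 2·35 = 1555
  a_12 = 2·1555 + -1·719 + 3·349 + 2·132 = 3702
  a_13 = 2·3702 + -1·1555 + 3·719 + 2·349 = 8704

2,-1,3,2 ; 8704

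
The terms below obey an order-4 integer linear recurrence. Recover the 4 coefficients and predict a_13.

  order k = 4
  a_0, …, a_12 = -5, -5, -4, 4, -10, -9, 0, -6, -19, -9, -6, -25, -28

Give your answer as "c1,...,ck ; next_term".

  a_4 = 0·4 + 0·-4 + 1·-5 + 1·-5 = -10
  a_5 = 0·-10 + 0·4 + 1·-4 + 1·-5 = -9
  a_6 = 0·-9 + 0·-10 + 1·4 + 1·-4 = 0
  a_7 = 0·0 + 0·-9 + 1·-10 + 1·4 = -6
  a_8 = 0·-6 + 0·0 + 1·-9 + 1·-10 = -19
  a_9 = 0·-19 + 0·-6 + 1·0 + 1·-9 = -9
  a_10 = 0·-9 + 0·-19 + 1·-6 + 1·0 = -6
  a_11 = 0·-6 + 0·-9 + 1·-19 + 1·-6 = -25
  a_12 = 0·-25 + 0·-6 + 1·-9 + 1·-19 = -28
  a_13 = 0·-28 + 0·-25 + 1·-6 + 1·-9 = -15

0,0,1,1 ; -15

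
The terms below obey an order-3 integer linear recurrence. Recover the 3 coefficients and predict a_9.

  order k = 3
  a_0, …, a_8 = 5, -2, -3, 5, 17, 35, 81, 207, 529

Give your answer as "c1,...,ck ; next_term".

  a_3 = 3·-3 + -2·-2 + 2·5 = 5
  a_4 = 3·5 + -2·-3 + 2·-2 = 17
  a_5 = 3·17 + -2·5 + 2·-3 = 35
  a_6 = 3·35 + -2·17 + 2·5 = 81
  a_7 = 3·81 + -2·35 + 2·17 = 207
  a_8 = 3·207 + -2·81 + 2·35 = 529
  a_9 = 3·529 + -2·207 + 2·81 = 1335

3,-2,2 ; 1335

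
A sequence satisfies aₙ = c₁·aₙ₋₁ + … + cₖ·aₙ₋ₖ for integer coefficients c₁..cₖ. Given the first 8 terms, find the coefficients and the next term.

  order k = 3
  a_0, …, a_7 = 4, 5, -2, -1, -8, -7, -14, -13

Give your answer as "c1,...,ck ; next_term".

1,1,-1 ; -20

  a_3 = 1·-2 + 1·5 + -1·4 = -1
  a_4 = 1·-1 + 1·-2 + -1·5 = -8
  a_5 = 1·-8 + 1·-1 + -1·-2 = -7
  a_6 = 1·-7 + 1·-8 + -1·-1 = -14
  a_7 = 1·-14 + 1·-7 + -1·-8 = -13
  a_8 = 1·-13 + 1·-14 + -1·-7 = -20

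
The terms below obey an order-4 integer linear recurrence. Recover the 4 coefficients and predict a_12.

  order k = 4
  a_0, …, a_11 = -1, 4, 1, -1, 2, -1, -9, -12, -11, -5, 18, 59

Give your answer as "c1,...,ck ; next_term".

2,-2,1,-2 ; 99

  a_4 = 2·-1 + -2·1 + 1·4 + -2·-1 = 2
  a_5 = 2·2 + -2·-1 + 1·1 + -2·4 = -1
  a_6 = 2·-1 + -2·2 + 1·-1 + -2·1 = -9
  a_7 = 2·-9 + -2·-1 + 1·2 + -2·-1 = -12
  a_8 = 2·-12 + -2·-9 + 1·-1 + -2·2 = -11
  a_9 = 2·-11 + -2·-12 + 1·-9 + -2·-1 = -5
  a_10 = 2·-5 + -2·-11 + 1·-12 + -2·-9 = 18
  a_11 = 2·18 + -2·-5 + 1·-11 + -2·-12 = 59
  a_12 = 2·59 + -2·18 + 1·-5 + -2·-11 = 99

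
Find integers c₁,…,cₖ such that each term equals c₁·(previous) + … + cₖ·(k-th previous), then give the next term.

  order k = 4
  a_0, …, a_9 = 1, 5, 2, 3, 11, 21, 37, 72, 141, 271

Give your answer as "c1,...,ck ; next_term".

  a_4 = 1·3 + 1·2 + 1·5 + 1·1 = 11
  a_5 = 1·11 + 1·3 + 1·2 + 1·5 = 21
  a_6 = 1·21 + 1·11 + 1·3 + 1·2 = 37
  a_7 = 1·37 + 1·21 + 1·11 + 1·3 = 72
  a_8 = 1·72 + 1·37 + 1·21 + 1·11 = 141
  a_9 = 1·141 + 1·72 + 1·37 + 1·21 = 271
  a_10 = 1·271 + 1·141 + 1·72 + 1·37 = 521

1,1,1,1 ; 521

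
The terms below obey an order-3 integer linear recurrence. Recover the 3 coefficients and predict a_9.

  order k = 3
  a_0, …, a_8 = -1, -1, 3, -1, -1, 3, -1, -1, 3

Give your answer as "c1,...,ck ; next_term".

  a_3 = 0·3 + 0·-1 + 1·-1 = -1
  a_4 = 0·-1 + 0·3 + 1·-1 = -1
  a_5 = 0·-1 + 0·-1 + 1·3 = 3
  a_6 = 0·3 + 0·-1 + 1·-1 = -1
  a_7 = 0·-1 + 0·3 + 1·-1 = -1
  a_8 = 0·-1 + 0·-1 + 1·3 = 3
  a_9 = 0·3 + 0·-1 + 1·-1 = -1

0,0,1 ; -1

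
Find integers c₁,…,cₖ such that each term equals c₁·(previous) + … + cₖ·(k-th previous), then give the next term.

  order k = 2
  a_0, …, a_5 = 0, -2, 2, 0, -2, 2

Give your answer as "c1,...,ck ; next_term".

  a_2 = -1·-2 + -1·0 = 2
  a_3 = -1·2 + -1·-2 = 0
  a_4 = -1·0 + -1·2 = -2
  a_5 = -1·-2 + -1·0 = 2
  a_6 = -1·2 + -1·-2 = 0

-1,-1 ; 0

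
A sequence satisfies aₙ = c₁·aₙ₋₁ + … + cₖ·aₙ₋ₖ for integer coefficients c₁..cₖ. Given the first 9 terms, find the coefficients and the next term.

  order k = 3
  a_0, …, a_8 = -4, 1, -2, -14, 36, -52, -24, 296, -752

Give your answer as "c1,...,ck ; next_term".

-2,-2,4 ; 816

  a_3 = -2·-2 + -2·1 + 4·-4 = -14
  a_4 = -2·-14 + -2·-2 + 4·1 = 36
  a_5 = -2·36 + -2·-14 + 4·-2 = -52
  a_6 = -2·-52 + -2·36 + 4·-14 = -24
  a_7 = -2·-24 + -2·-52 + 4·36 = 296
  a_8 = -2·296 + -2·-24 + 4·-52 = -752
  a_9 = -2·-752 + -2·296 + 4·-24 = 816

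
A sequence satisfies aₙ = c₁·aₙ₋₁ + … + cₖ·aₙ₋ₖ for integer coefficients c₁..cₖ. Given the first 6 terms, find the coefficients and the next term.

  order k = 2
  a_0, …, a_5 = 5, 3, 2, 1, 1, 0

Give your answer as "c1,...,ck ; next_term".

-1,1 ; 1

  a_2 = -1·3 + 1·5 = 2
  a_3 = -1·2 + 1·3 = 1
  a_4 = -1·1 + 1·2 = 1
  a_5 = -1·1 + 1·1 = 0
  a_6 = -1·0 + 1·1 = 1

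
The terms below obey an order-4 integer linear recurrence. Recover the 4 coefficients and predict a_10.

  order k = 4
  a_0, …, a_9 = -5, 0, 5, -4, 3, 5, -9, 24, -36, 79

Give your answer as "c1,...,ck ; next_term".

-2,1,3,2 ; -140

  a_4 = -2·-4 + 1·5 + 3·0 + 2·-5 = 3
  a_5 = -2·3 + 1·-4 + 3·5 + 2·0 = 5
  a_6 = -2·5 + 1·3 + 3·-4 + 2·5 = -9
  a_7 = -2·-9 + 1·5 + 3·3 + 2·-4 = 24
  a_8 = -2·24 + 1·-9 + 3·5 + 2·3 = -36
  a_9 = -2·-36 + 1·24 + 3·-9 + 2·5 = 79
  a_10 = -2·79 + 1·-36 + 3·24 + 2·-9 = -140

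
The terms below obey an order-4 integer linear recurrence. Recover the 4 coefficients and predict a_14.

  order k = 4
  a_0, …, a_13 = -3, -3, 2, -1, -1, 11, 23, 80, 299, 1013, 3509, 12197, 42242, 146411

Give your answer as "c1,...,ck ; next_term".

  a_4 = 3·-1 + 1·2 + 3·-3 + -3·-3 = -1
  a_5 = 3·-1 + 1·-1 + 3·2 + -3·-3 = 11
  a_6 = 3·11 + 1·-1 + 3·-1 + -3·2 = 23
  a_7 = 3·23 + 1·11 + 3·-1 + -3·-1 = 80
  a_8 = 3·80 + 1·23 + 3·11 + -3·-1 = 299
  a_9 = 3·299 + 1·80 + 3·23 + -3·11 = 1013
  a_10 = 3·1013 + 1·299 + 3·80 + -3·23 = 3509
  a_11 = 3·3509 + 1·1013 + 3·299 + -3·80 = 12197
  a_12 = 3·12197 + 1·3509 + 3·1013 + -3·299 = 42242
  a_13 = 3·42242 + 1·12197 + 3·3509 + -3·1013 = 146411
  a_14 = 3·146411 + 1·42242 + 3·12197 + -3·3509 = 507539

3,1,3,-3 ; 507539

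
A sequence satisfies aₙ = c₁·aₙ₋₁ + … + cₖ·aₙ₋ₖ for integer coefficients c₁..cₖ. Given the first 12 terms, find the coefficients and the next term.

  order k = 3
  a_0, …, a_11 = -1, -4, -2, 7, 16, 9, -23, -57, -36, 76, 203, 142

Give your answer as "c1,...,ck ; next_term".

  a_3 = 2·-2 + -3·-4 + 1·-1 = 7
  a_4 = 2·7 + -3·-2 + 1·-4 = 16
  a_5 = 2·16 + -3·7 + 1·-2 = 9
  a_6 = 2·9 + -3·16 + 1·7 = -23
  a_7 = 2·-23 + -3·9 + 1·16 = -57
  a_8 = 2·-57 + -3·-23 + 1·9 = -36
  a_9 = 2·-36 + -3·-57 + 1·-23 = 76
  a_10 = 2·76 + -3·-36 + 1·-57 = 203
  a_11 = 2·203 + -3·76 + 1·-36 = 142
  a_12 = 2·142 + -3·203 + 1·76 = -249

2,-3,1 ; -249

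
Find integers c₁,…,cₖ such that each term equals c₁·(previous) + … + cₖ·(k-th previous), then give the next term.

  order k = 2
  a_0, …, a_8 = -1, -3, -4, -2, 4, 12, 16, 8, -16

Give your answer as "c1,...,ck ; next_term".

  a_2 = 2·-3 + -2·-1 = -4
  a_3 = 2·-4 + -2·-3 = -2
  a_4 = 2·-2 + -2·-4 = 4
  a_5 = 2·4 + -2·-2 = 12
  a_6 = 2·12 + -2·4 = 16
  a_7 = 2·16 + -2·12 = 8
  a_8 = 2·8 + -2·16 = -16
  a_9 = 2·-16 + -2·8 = -48

2,-2 ; -48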